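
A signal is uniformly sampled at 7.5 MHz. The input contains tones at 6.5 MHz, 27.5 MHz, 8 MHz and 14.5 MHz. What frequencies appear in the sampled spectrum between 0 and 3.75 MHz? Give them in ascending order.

fs/2 = 3.75 MHz.
6.5 MHz > fs/2 = 3.75 MHz, folds to fs − 6.5 MHz = 1 MHz.
27.5 MHz mod fs = 5 MHz.
5 MHz > fs/2 = 3.75 MHz, folds to fs − 5 MHz = 2.5 MHz.
8 MHz mod fs = 0.5 MHz.
0.5 MHz ≤ fs/2 = 3.75 MHz, appears at 0.5 MHz.
14.5 MHz mod fs = 7 MHz.
7 MHz > fs/2 = 3.75 MHz, folds to fs − 7 MHz = 0.5 MHz.
Distinct values: {0.5 MHz, 1 MHz, 2.5 MHz}.

0.5 MHz, 1 MHz, 2.5 MHz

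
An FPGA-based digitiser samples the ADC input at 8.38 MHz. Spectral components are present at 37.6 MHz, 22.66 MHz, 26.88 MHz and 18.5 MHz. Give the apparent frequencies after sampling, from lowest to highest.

fs/2 = 4.19 MHz.
37.6 MHz mod fs = 4.08 MHz.
4.08 MHz ≤ fs/2 = 4.19 MHz, appears at 4.08 MHz.
22.66 MHz mod fs = 5.9 MHz.
5.9 MHz > fs/2 = 4.19 MHz, folds to fs − 5.9 MHz = 2.48 MHz.
26.88 MHz mod fs = 1.74 MHz.
1.74 MHz ≤ fs/2 = 4.19 MHz, appears at 1.74 MHz.
18.5 MHz mod fs = 1.74 MHz.
1.74 MHz ≤ fs/2 = 4.19 MHz, appears at 1.74 MHz.
Distinct values: {1.74 MHz, 2.48 MHz, 4.08 MHz}.

1.74 MHz, 2.48 MHz, 4.08 MHz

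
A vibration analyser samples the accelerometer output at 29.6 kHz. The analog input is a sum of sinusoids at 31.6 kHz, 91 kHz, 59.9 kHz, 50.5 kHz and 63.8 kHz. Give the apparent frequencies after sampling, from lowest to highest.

fs/2 = 14.8 kHz.
31.6 kHz mod fs = 2 kHz.
2 kHz ≤ fs/2 = 14.8 kHz, appears at 2 kHz.
91 kHz mod fs = 2.2 kHz.
2.2 kHz ≤ fs/2 = 14.8 kHz, appears at 2.2 kHz.
59.9 kHz mod fs = 0.7 kHz.
0.7 kHz ≤ fs/2 = 14.8 kHz, appears at 0.7 kHz.
50.5 kHz mod fs = 20.9 kHz.
20.9 kHz > fs/2 = 14.8 kHz, folds to fs − 20.9 kHz = 8.7 kHz.
63.8 kHz mod fs = 4.6 kHz.
4.6 kHz ≤ fs/2 = 14.8 kHz, appears at 4.6 kHz.
Distinct values: {0.7 kHz, 2 kHz, 2.2 kHz, 4.6 kHz, 8.7 kHz}.

0.7 kHz, 2 kHz, 2.2 kHz, 4.6 kHz, 8.7 kHz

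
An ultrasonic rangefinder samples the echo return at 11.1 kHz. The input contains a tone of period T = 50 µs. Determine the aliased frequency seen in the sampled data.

T = 50 µs → f = 1/T = 20 kHz.
20 kHz mod fs = 8.9 kHz.
8.9 kHz > fs/2 = 5.55 kHz, folds to fs − 8.9 kHz = 2.2 kHz.

2.2 kHz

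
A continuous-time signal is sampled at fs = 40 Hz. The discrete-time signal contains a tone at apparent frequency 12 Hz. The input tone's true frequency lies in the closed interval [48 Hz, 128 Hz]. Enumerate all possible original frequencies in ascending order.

52 Hz, 68 Hz, 92 Hz, 108 Hz

Frequencies that alias to 12 Hz are k·fs ± 12 Hz for integer k ≥ 0.
k=0: 12 Hz.
k=1: 28 Hz, 52 Hz.
k=2: 68 Hz, 92 Hz.
k=3: 108 Hz, 132 Hz.
k=4: 148 Hz, 172 Hz.
Within [48 Hz, 128 Hz]: 52 Hz, 68 Hz, 92 Hz, 108 Hz.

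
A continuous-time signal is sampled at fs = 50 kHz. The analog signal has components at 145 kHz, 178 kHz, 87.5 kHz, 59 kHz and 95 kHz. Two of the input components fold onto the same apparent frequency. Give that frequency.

fs/2 = 25 kHz.
145 kHz mod fs = 45 kHz.
45 kHz > fs/2 = 25 kHz, folds to fs − 45 kHz = 5 kHz.
178 kHz mod fs = 28 kHz.
28 kHz > fs/2 = 25 kHz, folds to fs − 28 kHz = 22 kHz.
87.5 kHz mod fs = 37.5 kHz.
37.5 kHz > fs/2 = 25 kHz, folds to fs − 37.5 kHz = 12.5 kHz.
59 kHz mod fs = 9 kHz.
9 kHz ≤ fs/2 = 25 kHz, appears at 9 kHz.
95 kHz mod fs = 45 kHz.
45 kHz > fs/2 = 25 kHz, folds to fs − 45 kHz = 5 kHz.
95 kHz and 145 kHz both map to 5 kHz.

5 kHz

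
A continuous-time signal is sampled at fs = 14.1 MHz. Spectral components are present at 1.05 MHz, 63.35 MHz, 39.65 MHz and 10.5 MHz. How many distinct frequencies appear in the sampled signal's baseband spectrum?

fs/2 = 7.05 MHz.
1.05 MHz ≤ fs/2 = 7.05 MHz, passes unchanged.
63.35 MHz mod fs = 6.95 MHz.
6.95 MHz ≤ fs/2 = 7.05 MHz, appears at 6.95 MHz.
39.65 MHz mod fs = 11.45 MHz.
11.45 MHz > fs/2 = 7.05 MHz, folds to fs − 11.45 MHz = 2.65 MHz.
10.5 MHz > fs/2 = 7.05 MHz, folds to fs − 10.5 MHz = 3.6 MHz.
Distinct values: {1.05 MHz, 2.65 MHz, 3.6 MHz, 6.95 MHz} → 4.

4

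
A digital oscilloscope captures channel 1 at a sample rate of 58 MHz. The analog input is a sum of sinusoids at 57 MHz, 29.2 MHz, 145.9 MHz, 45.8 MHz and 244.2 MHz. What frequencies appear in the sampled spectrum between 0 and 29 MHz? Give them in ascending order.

fs/2 = 29 MHz.
57 MHz > fs/2 = 29 MHz, folds to fs − 57 MHz = 1 MHz.
29.2 MHz > fs/2 = 29 MHz, folds to fs − 29.2 MHz = 28.8 MHz.
145.9 MHz mod fs = 29.9 MHz.
29.9 MHz > fs/2 = 29 MHz, folds to fs − 29.9 MHz = 28.1 MHz.
45.8 MHz > fs/2 = 29 MHz, folds to fs − 45.8 MHz = 12.2 MHz.
244.2 MHz mod fs = 12.2 MHz.
12.2 MHz ≤ fs/2 = 29 MHz, appears at 12.2 MHz.
Distinct values: {1 MHz, 12.2 MHz, 28.1 MHz, 28.8 MHz}.

1 MHz, 12.2 MHz, 28.1 MHz, 28.8 MHz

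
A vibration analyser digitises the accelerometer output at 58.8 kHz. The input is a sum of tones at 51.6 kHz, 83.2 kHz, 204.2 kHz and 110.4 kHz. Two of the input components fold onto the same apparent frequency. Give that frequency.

fs/2 = 29.4 kHz.
51.6 kHz > fs/2 = 29.4 kHz, folds to fs − 51.6 kHz = 7.2 kHz.
83.2 kHz mod fs = 24.4 kHz.
24.4 kHz ≤ fs/2 = 29.4 kHz, appears at 24.4 kHz.
204.2 kHz mod fs = 27.8 kHz.
27.8 kHz ≤ fs/2 = 29.4 kHz, appears at 27.8 kHz.
110.4 kHz mod fs = 51.6 kHz.
51.6 kHz > fs/2 = 29.4 kHz, folds to fs − 51.6 kHz = 7.2 kHz.
51.6 kHz and 110.4 kHz both map to 7.2 kHz.

7.2 kHz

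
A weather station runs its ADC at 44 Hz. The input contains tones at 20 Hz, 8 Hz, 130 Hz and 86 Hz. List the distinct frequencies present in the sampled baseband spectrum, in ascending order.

2 Hz, 8 Hz, 20 Hz

fs/2 = 22 Hz.
20 Hz ≤ fs/2 = 22 Hz, passes unchanged.
8 Hz ≤ fs/2 = 22 Hz, passes unchanged.
130 Hz mod fs = 42 Hz.
42 Hz > fs/2 = 22 Hz, folds to fs − 42 Hz = 2 Hz.
86 Hz mod fs = 42 Hz.
42 Hz > fs/2 = 22 Hz, folds to fs − 42 Hz = 2 Hz.
Distinct values: {2 Hz, 8 Hz, 20 Hz}.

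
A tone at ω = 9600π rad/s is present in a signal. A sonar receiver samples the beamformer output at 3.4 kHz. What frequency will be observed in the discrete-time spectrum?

ω = 9600π rad/s → f = ω/(2π) = 4800 Hz = 4.8 kHz.
4.8 kHz mod fs = 1.4 kHz.
1.4 kHz ≤ fs/2 = 1.7 kHz, appears at 1.4 kHz.

1.4 kHz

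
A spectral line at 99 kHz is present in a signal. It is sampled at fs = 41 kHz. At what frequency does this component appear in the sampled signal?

17 kHz

99 kHz mod fs = 17 kHz.
17 kHz ≤ fs/2 = 20.5 kHz, appears at 17 kHz.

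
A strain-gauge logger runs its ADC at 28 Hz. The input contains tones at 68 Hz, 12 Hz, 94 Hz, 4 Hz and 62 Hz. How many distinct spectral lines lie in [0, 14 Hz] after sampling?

fs/2 = 14 Hz.
68 Hz mod fs = 12 Hz.
12 Hz ≤ fs/2 = 14 Hz, appears at 12 Hz.
12 Hz ≤ fs/2 = 14 Hz, passes unchanged.
94 Hz mod fs = 10 Hz.
10 Hz ≤ fs/2 = 14 Hz, appears at 10 Hz.
4 Hz ≤ fs/2 = 14 Hz, passes unchanged.
62 Hz mod fs = 6 Hz.
6 Hz ≤ fs/2 = 14 Hz, appears at 6 Hz.
Distinct values: {4 Hz, 6 Hz, 10 Hz, 12 Hz} → 4.

4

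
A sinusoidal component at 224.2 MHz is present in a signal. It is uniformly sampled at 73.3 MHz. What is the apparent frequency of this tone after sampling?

4.3 MHz

224.2 MHz mod fs = 4.3 MHz.
4.3 MHz ≤ fs/2 = 36.65 MHz, appears at 4.3 MHz.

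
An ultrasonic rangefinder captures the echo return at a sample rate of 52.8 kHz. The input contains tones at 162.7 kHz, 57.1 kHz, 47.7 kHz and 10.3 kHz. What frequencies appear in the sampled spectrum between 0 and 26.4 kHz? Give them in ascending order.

4.3 kHz, 5.1 kHz, 10.3 kHz

fs/2 = 26.4 kHz.
162.7 kHz mod fs = 4.3 kHz.
4.3 kHz ≤ fs/2 = 26.4 kHz, appears at 4.3 kHz.
57.1 kHz mod fs = 4.3 kHz.
4.3 kHz ≤ fs/2 = 26.4 kHz, appears at 4.3 kHz.
47.7 kHz > fs/2 = 26.4 kHz, folds to fs − 47.7 kHz = 5.1 kHz.
10.3 kHz ≤ fs/2 = 26.4 kHz, passes unchanged.
Distinct values: {4.3 kHz, 5.1 kHz, 10.3 kHz}.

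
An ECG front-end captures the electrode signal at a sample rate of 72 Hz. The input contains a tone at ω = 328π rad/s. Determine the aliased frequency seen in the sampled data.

20 Hz

ω = 328π rad/s → f = ω/(2π) = 164 Hz.
164 Hz mod fs = 20 Hz.
20 Hz ≤ fs/2 = 36 Hz, appears at 20 Hz.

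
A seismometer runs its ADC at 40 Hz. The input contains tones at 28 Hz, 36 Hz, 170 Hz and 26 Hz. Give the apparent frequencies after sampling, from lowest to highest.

fs/2 = 20 Hz.
28 Hz > fs/2 = 20 Hz, folds to fs − 28 Hz = 12 Hz.
36 Hz > fs/2 = 20 Hz, folds to fs − 36 Hz = 4 Hz.
170 Hz mod fs = 10 Hz.
10 Hz ≤ fs/2 = 20 Hz, appears at 10 Hz.
26 Hz > fs/2 = 20 Hz, folds to fs − 26 Hz = 14 Hz.
Distinct values: {4 Hz, 10 Hz, 12 Hz, 14 Hz}.

4 Hz, 10 Hz, 12 Hz, 14 Hz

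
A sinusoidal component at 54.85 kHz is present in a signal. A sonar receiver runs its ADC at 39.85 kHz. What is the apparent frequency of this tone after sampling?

15 kHz

54.85 kHz mod fs = 15 kHz.
15 kHz ≤ fs/2 = 19.925 kHz, appears at 15 kHz.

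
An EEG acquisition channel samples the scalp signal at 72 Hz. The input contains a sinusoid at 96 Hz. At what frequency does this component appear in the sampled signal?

96 Hz mod fs = 24 Hz.
24 Hz ≤ fs/2 = 36 Hz, appears at 24 Hz.

24 Hz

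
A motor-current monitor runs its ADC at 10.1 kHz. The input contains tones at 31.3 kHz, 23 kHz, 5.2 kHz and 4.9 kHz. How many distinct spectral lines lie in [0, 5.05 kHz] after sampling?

fs/2 = 5.05 kHz.
31.3 kHz mod fs = 1 kHz.
1 kHz ≤ fs/2 = 5.05 kHz, appears at 1 kHz.
23 kHz mod fs = 2.8 kHz.
2.8 kHz ≤ fs/2 = 5.05 kHz, appears at 2.8 kHz.
5.2 kHz > fs/2 = 5.05 kHz, folds to fs − 5.2 kHz = 4.9 kHz.
4.9 kHz ≤ fs/2 = 5.05 kHz, passes unchanged.
Distinct values: {1 kHz, 2.8 kHz, 4.9 kHz} → 3.

3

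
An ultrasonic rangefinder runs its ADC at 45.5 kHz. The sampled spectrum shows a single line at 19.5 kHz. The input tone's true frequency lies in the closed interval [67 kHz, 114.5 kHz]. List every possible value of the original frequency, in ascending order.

Frequencies that alias to 19.5 kHz are k·fs ± 19.5 kHz for integer k ≥ 0.
k=0: 19.5 kHz.
k=1: 26 kHz, 65 kHz.
k=2: 71.5 kHz, 110.5 kHz.
k=3: 117 kHz, 156 kHz.
Within [67 kHz, 114.5 kHz]: 71.5 kHz, 110.5 kHz.

71.5 kHz, 110.5 kHz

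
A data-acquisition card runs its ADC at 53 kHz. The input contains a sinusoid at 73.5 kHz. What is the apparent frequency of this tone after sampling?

20.5 kHz

73.5 kHz mod fs = 20.5 kHz.
20.5 kHz ≤ fs/2 = 26.5 kHz, appears at 20.5 kHz.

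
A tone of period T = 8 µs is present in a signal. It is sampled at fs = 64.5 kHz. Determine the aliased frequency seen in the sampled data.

T = 8 µs → f = 1/T = 125 kHz.
125 kHz mod fs = 60.5 kHz.
60.5 kHz > fs/2 = 32.25 kHz, folds to fs − 60.5 kHz = 4 kHz.

4 kHz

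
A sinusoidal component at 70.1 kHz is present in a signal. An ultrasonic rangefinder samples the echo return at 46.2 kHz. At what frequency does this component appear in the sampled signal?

22.3 kHz

70.1 kHz mod fs = 23.9 kHz.
23.9 kHz > fs/2 = 23.1 kHz, folds to fs − 23.9 kHz = 22.3 kHz.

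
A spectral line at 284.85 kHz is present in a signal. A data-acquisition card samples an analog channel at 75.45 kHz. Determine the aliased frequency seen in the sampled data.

284.85 kHz mod fs = 58.5 kHz.
58.5 kHz > fs/2 = 37.725 kHz, folds to fs − 58.5 kHz = 16.95 kHz.

16.95 kHz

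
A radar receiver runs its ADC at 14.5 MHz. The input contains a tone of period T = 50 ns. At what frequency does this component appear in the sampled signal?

T = 50 ns → f = 1/T = 20 MHz.
20 MHz mod fs = 5.5 MHz.
5.5 MHz ≤ fs/2 = 7.25 MHz, appears at 5.5 MHz.

5.5 MHz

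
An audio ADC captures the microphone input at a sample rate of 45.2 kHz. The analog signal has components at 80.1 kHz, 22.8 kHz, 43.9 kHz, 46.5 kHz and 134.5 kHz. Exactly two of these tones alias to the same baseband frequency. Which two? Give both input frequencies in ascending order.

fs/2 = 22.6 kHz.
80.1 kHz mod fs = 34.9 kHz.
34.9 kHz > fs/2 = 22.6 kHz, folds to fs − 34.9 kHz = 10.3 kHz.
22.8 kHz > fs/2 = 22.6 kHz, folds to fs − 22.8 kHz = 22.4 kHz.
43.9 kHz > fs/2 = 22.6 kHz, folds to fs − 43.9 kHz = 1.3 kHz.
46.5 kHz mod fs = 1.3 kHz.
1.3 kHz ≤ fs/2 = 22.6 kHz, appears at 1.3 kHz.
134.5 kHz mod fs = 44.1 kHz.
44.1 kHz > fs/2 = 22.6 kHz, folds to fs − 44.1 kHz = 1.1 kHz.
43.9 kHz and 46.5 kHz both map to 1.3 kHz.

43.9 kHz, 46.5 kHz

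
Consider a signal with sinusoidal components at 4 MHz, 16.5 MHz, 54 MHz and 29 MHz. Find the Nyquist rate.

Highest-frequency component: 54 MHz.
Nyquist rate = 2 × 54 MHz = 108 MHz.

108 MHz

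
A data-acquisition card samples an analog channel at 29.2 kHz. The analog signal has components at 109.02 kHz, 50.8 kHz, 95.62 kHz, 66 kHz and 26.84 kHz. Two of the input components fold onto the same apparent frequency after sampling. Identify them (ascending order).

50.8 kHz, 66 kHz

fs/2 = 14.6 kHz.
109.02 kHz mod fs = 21.42 kHz.
21.42 kHz > fs/2 = 14.6 kHz, folds to fs − 21.42 kHz = 7.78 kHz.
50.8 kHz mod fs = 21.6 kHz.
21.6 kHz > fs/2 = 14.6 kHz, folds to fs − 21.6 kHz = 7.6 kHz.
95.62 kHz mod fs = 8.02 kHz.
8.02 kHz ≤ fs/2 = 14.6 kHz, appears at 8.02 kHz.
66 kHz mod fs = 7.6 kHz.
7.6 kHz ≤ fs/2 = 14.6 kHz, appears at 7.6 kHz.
26.84 kHz > fs/2 = 14.6 kHz, folds to fs − 26.84 kHz = 2.36 kHz.
50.8 kHz and 66 kHz both map to 7.6 kHz.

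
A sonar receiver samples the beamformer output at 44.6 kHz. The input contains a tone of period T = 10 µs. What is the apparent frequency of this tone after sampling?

10.8 kHz

T = 10 µs → f = 1/T = 100 kHz.
100 kHz mod fs = 10.8 kHz.
10.8 kHz ≤ fs/2 = 22.3 kHz, appears at 10.8 kHz.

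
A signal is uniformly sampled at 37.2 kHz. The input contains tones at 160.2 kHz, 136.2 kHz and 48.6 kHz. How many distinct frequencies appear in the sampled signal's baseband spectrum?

2

fs/2 = 18.6 kHz.
160.2 kHz mod fs = 11.4 kHz.
11.4 kHz ≤ fs/2 = 18.6 kHz, appears at 11.4 kHz.
136.2 kHz mod fs = 24.6 kHz.
24.6 kHz > fs/2 = 18.6 kHz, folds to fs − 24.6 kHz = 12.6 kHz.
48.6 kHz mod fs = 11.4 kHz.
11.4 kHz ≤ fs/2 = 18.6 kHz, appears at 11.4 kHz.
Distinct values: {11.4 kHz, 12.6 kHz} → 2.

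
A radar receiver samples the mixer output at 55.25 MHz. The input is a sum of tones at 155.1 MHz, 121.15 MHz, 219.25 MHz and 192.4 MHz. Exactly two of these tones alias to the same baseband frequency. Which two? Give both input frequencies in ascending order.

121.15 MHz, 155.1 MHz

fs/2 = 27.625 MHz.
155.1 MHz mod fs = 44.6 MHz.
44.6 MHz > fs/2 = 27.625 MHz, folds to fs − 44.6 MHz = 10.65 MHz.
121.15 MHz mod fs = 10.65 MHz.
10.65 MHz ≤ fs/2 = 27.625 MHz, appears at 10.65 MHz.
219.25 MHz mod fs = 53.5 MHz.
53.5 MHz > fs/2 = 27.625 MHz, folds to fs − 53.5 MHz = 1.75 MHz.
192.4 MHz mod fs = 26.65 MHz.
26.65 MHz ≤ fs/2 = 27.625 MHz, appears at 26.65 MHz.
121.15 MHz and 155.1 MHz both map to 10.65 MHz.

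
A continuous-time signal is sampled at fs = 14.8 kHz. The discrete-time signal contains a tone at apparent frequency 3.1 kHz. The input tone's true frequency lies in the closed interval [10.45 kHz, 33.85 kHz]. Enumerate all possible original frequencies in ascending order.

11.7 kHz, 17.9 kHz, 26.5 kHz, 32.7 kHz

Frequencies that alias to 3.1 kHz are k·fs ± 3.1 kHz for integer k ≥ 0.
k=0: 3.1 kHz.
k=1: 11.7 kHz, 17.9 kHz.
k=2: 26.5 kHz, 32.7 kHz.
k=3: 41.3 kHz, 47.5 kHz.
Within [10.45 kHz, 33.85 kHz]: 11.7 kHz, 17.9 kHz, 26.5 kHz, 32.7 kHz.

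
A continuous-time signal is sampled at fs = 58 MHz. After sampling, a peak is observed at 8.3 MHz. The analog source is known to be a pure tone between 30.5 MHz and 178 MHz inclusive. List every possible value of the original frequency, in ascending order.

49.7 MHz, 66.3 MHz, 107.7 MHz, 124.3 MHz, 165.7 MHz

Frequencies that alias to 8.3 MHz are k·fs ± 8.3 MHz for integer k ≥ 0.
k=0: 8.3 MHz.
k=1: 49.7 MHz, 66.3 MHz.
k=2: 107.7 MHz, 124.3 MHz.
k=3: 165.7 MHz, 182.3 MHz.
k=4: 223.7 MHz, 240.3 MHz.
Within [30.5 MHz, 178 MHz]: 49.7 MHz, 66.3 MHz, 107.7 MHz, 124.3 MHz, 165.7 MHz.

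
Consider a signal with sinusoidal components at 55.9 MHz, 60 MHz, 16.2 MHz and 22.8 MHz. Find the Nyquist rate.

Highest-frequency component: 60 MHz.
Nyquist rate = 2 × 60 MHz = 120 MHz.

120 MHz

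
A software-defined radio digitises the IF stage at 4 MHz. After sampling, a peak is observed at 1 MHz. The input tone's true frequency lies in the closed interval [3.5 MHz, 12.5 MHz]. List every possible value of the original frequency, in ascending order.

5 MHz, 7 MHz, 9 MHz, 11 MHz

Frequencies that alias to 1 MHz are k·fs ± 1 MHz for integer k ≥ 0.
k=0: 1 MHz.
k=1: 3 MHz, 5 MHz.
k=2: 7 MHz, 9 MHz.
k=3: 11 MHz, 13 MHz.
k=4: 15 MHz, 17 MHz.
Within [3.5 MHz, 12.5 MHz]: 5 MHz, 7 MHz, 9 MHz, 11 MHz.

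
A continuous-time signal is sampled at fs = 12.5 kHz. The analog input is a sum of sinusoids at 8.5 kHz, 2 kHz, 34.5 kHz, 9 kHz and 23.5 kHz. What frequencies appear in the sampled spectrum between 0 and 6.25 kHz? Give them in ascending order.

1.5 kHz, 2 kHz, 3 kHz, 3.5 kHz, 4 kHz

fs/2 = 6.25 kHz.
8.5 kHz > fs/2 = 6.25 kHz, folds to fs − 8.5 kHz = 4 kHz.
2 kHz ≤ fs/2 = 6.25 kHz, passes unchanged.
34.5 kHz mod fs = 9.5 kHz.
9.5 kHz > fs/2 = 6.25 kHz, folds to fs − 9.5 kHz = 3 kHz.
9 kHz > fs/2 = 6.25 kHz, folds to fs − 9 kHz = 3.5 kHz.
23.5 kHz mod fs = 11 kHz.
11 kHz > fs/2 = 6.25 kHz, folds to fs − 11 kHz = 1.5 kHz.
Distinct values: {1.5 kHz, 2 kHz, 3 kHz, 3.5 kHz, 4 kHz}.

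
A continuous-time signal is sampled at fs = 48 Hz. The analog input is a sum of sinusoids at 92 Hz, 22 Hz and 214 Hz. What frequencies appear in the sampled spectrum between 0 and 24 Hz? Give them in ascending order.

4 Hz, 22 Hz

fs/2 = 24 Hz.
92 Hz mod fs = 44 Hz.
44 Hz > fs/2 = 24 Hz, folds to fs − 44 Hz = 4 Hz.
22 Hz ≤ fs/2 = 24 Hz, passes unchanged.
214 Hz mod fs = 22 Hz.
22 Hz ≤ fs/2 = 24 Hz, appears at 22 Hz.
Distinct values: {4 Hz, 22 Hz}.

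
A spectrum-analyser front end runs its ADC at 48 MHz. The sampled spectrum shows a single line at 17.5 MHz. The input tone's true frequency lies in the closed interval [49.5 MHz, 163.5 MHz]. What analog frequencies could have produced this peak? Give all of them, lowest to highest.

65.5 MHz, 78.5 MHz, 113.5 MHz, 126.5 MHz, 161.5 MHz

Frequencies that alias to 17.5 MHz are k·fs ± 17.5 MHz for integer k ≥ 0.
k=0: 17.5 MHz.
k=1: 30.5 MHz, 65.5 MHz.
k=2: 78.5 MHz, 113.5 MHz.
k=3: 126.5 MHz, 161.5 MHz.
k=4: 174.5 MHz, 209.5 MHz.
Within [49.5 MHz, 163.5 MHz]: 65.5 MHz, 78.5 MHz, 113.5 MHz, 126.5 MHz, 161.5 MHz.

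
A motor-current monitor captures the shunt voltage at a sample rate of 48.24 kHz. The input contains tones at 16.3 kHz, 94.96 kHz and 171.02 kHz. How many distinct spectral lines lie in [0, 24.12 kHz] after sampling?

3

fs/2 = 24.12 kHz.
16.3 kHz ≤ fs/2 = 24.12 kHz, passes unchanged.
94.96 kHz mod fs = 46.72 kHz.
46.72 kHz > fs/2 = 24.12 kHz, folds to fs − 46.72 kHz = 1.52 kHz.
171.02 kHz mod fs = 26.3 kHz.
26.3 kHz > fs/2 = 24.12 kHz, folds to fs − 26.3 kHz = 21.94 kHz.
Distinct values: {1.52 kHz, 16.3 kHz, 21.94 kHz} → 3.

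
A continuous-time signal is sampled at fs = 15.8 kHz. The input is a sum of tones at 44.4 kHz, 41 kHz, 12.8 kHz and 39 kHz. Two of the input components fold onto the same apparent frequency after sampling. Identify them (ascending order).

12.8 kHz, 44.4 kHz

fs/2 = 7.9 kHz.
44.4 kHz mod fs = 12.8 kHz.
12.8 kHz > fs/2 = 7.9 kHz, folds to fs − 12.8 kHz = 3 kHz.
41 kHz mod fs = 9.4 kHz.
9.4 kHz > fs/2 = 7.9 kHz, folds to fs − 9.4 kHz = 6.4 kHz.
12.8 kHz > fs/2 = 7.9 kHz, folds to fs − 12.8 kHz = 3 kHz.
39 kHz mod fs = 7.4 kHz.
7.4 kHz ≤ fs/2 = 7.9 kHz, appears at 7.4 kHz.
12.8 kHz and 44.4 kHz both map to 3 kHz.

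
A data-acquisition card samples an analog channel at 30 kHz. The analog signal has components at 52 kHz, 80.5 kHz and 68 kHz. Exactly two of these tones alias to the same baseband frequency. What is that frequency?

fs/2 = 15 kHz.
52 kHz mod fs = 22 kHz.
22 kHz > fs/2 = 15 kHz, folds to fs − 22 kHz = 8 kHz.
80.5 kHz mod fs = 20.5 kHz.
20.5 kHz > fs/2 = 15 kHz, folds to fs − 20.5 kHz = 9.5 kHz.
68 kHz mod fs = 8 kHz.
8 kHz ≤ fs/2 = 15 kHz, appears at 8 kHz.
52 kHz and 68 kHz both map to 8 kHz.

8 kHz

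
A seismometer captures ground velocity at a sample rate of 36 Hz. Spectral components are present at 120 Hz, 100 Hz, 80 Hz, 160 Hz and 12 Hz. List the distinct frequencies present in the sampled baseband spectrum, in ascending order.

fs/2 = 18 Hz.
120 Hz mod fs = 12 Hz.
12 Hz ≤ fs/2 = 18 Hz, appears at 12 Hz.
100 Hz mod fs = 28 Hz.
28 Hz > fs/2 = 18 Hz, folds to fs − 28 Hz = 8 Hz.
80 Hz mod fs = 8 Hz.
8 Hz ≤ fs/2 = 18 Hz, appears at 8 Hz.
160 Hz mod fs = 16 Hz.
16 Hz ≤ fs/2 = 18 Hz, appears at 16 Hz.
12 Hz ≤ fs/2 = 18 Hz, passes unchanged.
Distinct values: {8 Hz, 12 Hz, 16 Hz}.

8 Hz, 12 Hz, 16 Hz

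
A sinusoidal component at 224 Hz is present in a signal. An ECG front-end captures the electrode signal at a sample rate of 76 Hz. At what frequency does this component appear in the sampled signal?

4 Hz

224 Hz mod fs = 72 Hz.
72 Hz > fs/2 = 38 Hz, folds to fs − 72 Hz = 4 Hz.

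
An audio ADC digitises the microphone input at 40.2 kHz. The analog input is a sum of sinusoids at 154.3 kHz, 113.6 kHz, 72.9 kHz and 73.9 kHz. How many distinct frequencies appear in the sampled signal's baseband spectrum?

3

fs/2 = 20.1 kHz.
154.3 kHz mod fs = 33.7 kHz.
33.7 kHz > fs/2 = 20.1 kHz, folds to fs − 33.7 kHz = 6.5 kHz.
113.6 kHz mod fs = 33.2 kHz.
33.2 kHz > fs/2 = 20.1 kHz, folds to fs − 33.2 kHz = 7 kHz.
72.9 kHz mod fs = 32.7 kHz.
32.7 kHz > fs/2 = 20.1 kHz, folds to fs − 32.7 kHz = 7.5 kHz.
73.9 kHz mod fs = 33.7 kHz.
33.7 kHz > fs/2 = 20.1 kHz, folds to fs − 33.7 kHz = 6.5 kHz.
Distinct values: {6.5 kHz, 7 kHz, 7.5 kHz} → 3.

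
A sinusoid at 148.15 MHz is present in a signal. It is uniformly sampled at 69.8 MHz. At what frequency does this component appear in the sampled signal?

8.55 MHz

148.15 MHz mod fs = 8.55 MHz.
8.55 MHz ≤ fs/2 = 34.9 MHz, appears at 8.55 MHz.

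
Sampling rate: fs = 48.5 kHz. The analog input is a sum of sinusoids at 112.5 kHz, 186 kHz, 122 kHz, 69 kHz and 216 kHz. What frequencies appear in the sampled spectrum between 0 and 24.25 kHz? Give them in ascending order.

8 kHz, 15.5 kHz, 20.5 kHz, 22 kHz, 23.5 kHz

fs/2 = 24.25 kHz.
112.5 kHz mod fs = 15.5 kHz.
15.5 kHz ≤ fs/2 = 24.25 kHz, appears at 15.5 kHz.
186 kHz mod fs = 40.5 kHz.
40.5 kHz > fs/2 = 24.25 kHz, folds to fs − 40.5 kHz = 8 kHz.
122 kHz mod fs = 25 kHz.
25 kHz > fs/2 = 24.25 kHz, folds to fs − 25 kHz = 23.5 kHz.
69 kHz mod fs = 20.5 kHz.
20.5 kHz ≤ fs/2 = 24.25 kHz, appears at 20.5 kHz.
216 kHz mod fs = 22 kHz.
22 kHz ≤ fs/2 = 24.25 kHz, appears at 22 kHz.
Distinct values: {8 kHz, 15.5 kHz, 20.5 kHz, 22 kHz, 23.5 kHz}.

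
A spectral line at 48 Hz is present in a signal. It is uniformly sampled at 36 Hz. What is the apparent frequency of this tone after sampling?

12 Hz

48 Hz mod fs = 12 Hz.
12 Hz ≤ fs/2 = 18 Hz, appears at 12 Hz.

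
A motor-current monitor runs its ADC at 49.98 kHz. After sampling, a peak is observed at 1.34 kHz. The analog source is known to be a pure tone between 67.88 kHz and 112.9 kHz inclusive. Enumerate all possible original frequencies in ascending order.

98.62 kHz, 101.3 kHz

Frequencies that alias to 1.34 kHz are k·fs ± 1.34 kHz for integer k ≥ 0.
k=0: 1.34 kHz.
k=1: 48.64 kHz, 51.32 kHz.
k=2: 98.62 kHz, 101.3 kHz.
k=3: 148.6 kHz, 151.28 kHz.
Within [67.88 kHz, 112.9 kHz]: 98.62 kHz, 101.3 kHz.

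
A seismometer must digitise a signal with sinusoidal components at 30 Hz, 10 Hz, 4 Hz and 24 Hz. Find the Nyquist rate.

Highest-frequency component: 30 Hz.
Nyquist rate = 2 × 30 Hz = 60 Hz.

60 Hz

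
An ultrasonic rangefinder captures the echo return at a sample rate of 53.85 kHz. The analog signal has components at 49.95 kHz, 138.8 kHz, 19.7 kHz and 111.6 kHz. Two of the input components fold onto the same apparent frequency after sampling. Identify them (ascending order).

49.95 kHz, 111.6 kHz

fs/2 = 26.925 kHz.
49.95 kHz > fs/2 = 26.925 kHz, folds to fs − 49.95 kHz = 3.9 kHz.
138.8 kHz mod fs = 31.1 kHz.
31.1 kHz > fs/2 = 26.925 kHz, folds to fs − 31.1 kHz = 22.75 kHz.
19.7 kHz ≤ fs/2 = 26.925 kHz, passes unchanged.
111.6 kHz mod fs = 3.9 kHz.
3.9 kHz ≤ fs/2 = 26.925 kHz, appears at 3.9 kHz.
49.95 kHz and 111.6 kHz both map to 3.9 kHz.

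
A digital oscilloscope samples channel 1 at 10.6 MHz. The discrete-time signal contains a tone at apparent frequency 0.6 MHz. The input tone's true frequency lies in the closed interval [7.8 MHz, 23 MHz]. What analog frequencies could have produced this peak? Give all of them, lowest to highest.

10 MHz, 11.2 MHz, 20.6 MHz, 21.8 MHz

Frequencies that alias to 0.6 MHz are k·fs ± 0.6 MHz for integer k ≥ 0.
k=0: 0.6 MHz.
k=1: 10 MHz, 11.2 MHz.
k=2: 20.6 MHz, 21.8 MHz.
k=3: 31.2 MHz, 32.4 MHz.
Within [7.8 MHz, 23 MHz]: 10 MHz, 11.2 MHz, 20.6 MHz, 21.8 MHz.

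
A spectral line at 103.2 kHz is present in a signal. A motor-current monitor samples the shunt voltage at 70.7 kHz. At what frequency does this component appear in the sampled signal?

103.2 kHz mod fs = 32.5 kHz.
32.5 kHz ≤ fs/2 = 35.35 kHz, appears at 32.5 kHz.

32.5 kHz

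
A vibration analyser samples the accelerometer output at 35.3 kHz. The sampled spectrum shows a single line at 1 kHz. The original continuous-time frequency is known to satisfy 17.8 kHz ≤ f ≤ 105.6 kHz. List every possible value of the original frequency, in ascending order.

34.3 kHz, 36.3 kHz, 69.6 kHz, 71.6 kHz, 104.9 kHz

Frequencies that alias to 1 kHz are k·fs ± 1 kHz for integer k ≥ 0.
k=0: 1 kHz.
k=1: 34.3 kHz, 36.3 kHz.
k=2: 69.6 kHz, 71.6 kHz.
k=3: 104.9 kHz, 106.9 kHz.
k=4: 140.2 kHz, 142.2 kHz.
Within [17.8 kHz, 105.6 kHz]: 34.3 kHz, 36.3 kHz, 69.6 kHz, 71.6 kHz, 104.9 kHz.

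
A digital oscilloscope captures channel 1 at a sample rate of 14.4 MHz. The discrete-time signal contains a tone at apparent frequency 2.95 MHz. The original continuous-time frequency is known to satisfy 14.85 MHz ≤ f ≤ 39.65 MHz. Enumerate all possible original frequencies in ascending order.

17.35 MHz, 25.85 MHz, 31.75 MHz

Frequencies that alias to 2.95 MHz are k·fs ± 2.95 MHz for integer k ≥ 0.
k=0: 2.95 MHz.
k=1: 11.45 MHz, 17.35 MHz.
k=2: 25.85 MHz, 31.75 MHz.
k=3: 40.25 MHz, 46.15 MHz.
Within [14.85 MHz, 39.65 MHz]: 17.35 MHz, 25.85 MHz, 31.75 MHz.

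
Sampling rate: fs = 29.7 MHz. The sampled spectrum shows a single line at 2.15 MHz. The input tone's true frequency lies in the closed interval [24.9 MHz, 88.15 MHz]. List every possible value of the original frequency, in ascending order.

Frequencies that alias to 2.15 MHz are k·fs ± 2.15 MHz for integer k ≥ 0.
k=0: 2.15 MHz.
k=1: 27.55 MHz, 31.85 MHz.
k=2: 57.25 MHz, 61.55 MHz.
k=3: 86.95 MHz, 91.25 MHz.
k=4: 116.65 MHz, 120.95 MHz.
Within [24.9 MHz, 88.15 MHz]: 27.55 MHz, 31.85 MHz, 57.25 MHz, 61.55 MHz, 86.95 MHz.

27.55 MHz, 31.85 MHz, 57.25 MHz, 61.55 MHz, 86.95 MHz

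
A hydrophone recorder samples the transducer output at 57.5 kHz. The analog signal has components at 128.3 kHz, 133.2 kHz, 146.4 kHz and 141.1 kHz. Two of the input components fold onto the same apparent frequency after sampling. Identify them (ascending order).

fs/2 = 28.75 kHz.
128.3 kHz mod fs = 13.3 kHz.
13.3 kHz ≤ fs/2 = 28.75 kHz, appears at 13.3 kHz.
133.2 kHz mod fs = 18.2 kHz.
18.2 kHz ≤ fs/2 = 28.75 kHz, appears at 18.2 kHz.
146.4 kHz mod fs = 31.4 kHz.
31.4 kHz > fs/2 = 28.75 kHz, folds to fs − 31.4 kHz = 26.1 kHz.
141.1 kHz mod fs = 26.1 kHz.
26.1 kHz ≤ fs/2 = 28.75 kHz, appears at 26.1 kHz.
141.1 kHz and 146.4 kHz both map to 26.1 kHz.

141.1 kHz, 146.4 kHz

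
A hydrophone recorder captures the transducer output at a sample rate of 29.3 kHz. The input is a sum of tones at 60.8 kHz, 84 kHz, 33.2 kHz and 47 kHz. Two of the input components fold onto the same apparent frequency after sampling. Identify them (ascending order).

33.2 kHz, 84 kHz

fs/2 = 14.65 kHz.
60.8 kHz mod fs = 2.2 kHz.
2.2 kHz ≤ fs/2 = 14.65 kHz, appears at 2.2 kHz.
84 kHz mod fs = 25.4 kHz.
25.4 kHz > fs/2 = 14.65 kHz, folds to fs − 25.4 kHz = 3.9 kHz.
33.2 kHz mod fs = 3.9 kHz.
3.9 kHz ≤ fs/2 = 14.65 kHz, appears at 3.9 kHz.
47 kHz mod fs = 17.7 kHz.
17.7 kHz > fs/2 = 14.65 kHz, folds to fs − 17.7 kHz = 11.6 kHz.
33.2 kHz and 84 kHz both map to 3.9 kHz.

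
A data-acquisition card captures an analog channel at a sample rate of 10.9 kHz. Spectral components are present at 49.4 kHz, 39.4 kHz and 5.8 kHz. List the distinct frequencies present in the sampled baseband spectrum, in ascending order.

4.2 kHz, 5.1 kHz

fs/2 = 5.45 kHz.
49.4 kHz mod fs = 5.8 kHz.
5.8 kHz > fs/2 = 5.45 kHz, folds to fs − 5.8 kHz = 5.1 kHz.
39.4 kHz mod fs = 6.7 kHz.
6.7 kHz > fs/2 = 5.45 kHz, folds to fs − 6.7 kHz = 4.2 kHz.
5.8 kHz > fs/2 = 5.45 kHz, folds to fs − 5.8 kHz = 5.1 kHz.
Distinct values: {4.2 kHz, 5.1 kHz}.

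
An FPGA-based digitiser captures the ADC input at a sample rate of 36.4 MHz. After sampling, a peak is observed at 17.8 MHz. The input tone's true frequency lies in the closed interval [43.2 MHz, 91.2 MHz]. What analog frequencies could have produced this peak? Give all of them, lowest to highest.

54.2 MHz, 55 MHz, 90.6 MHz

Frequencies that alias to 17.8 MHz are k·fs ± 17.8 MHz for integer k ≥ 0.
k=0: 17.8 MHz.
k=1: 18.6 MHz, 54.2 MHz.
k=2: 55 MHz, 90.6 MHz.
k=3: 91.4 MHz, 127 MHz.
Within [43.2 MHz, 91.2 MHz]: 54.2 MHz, 55 MHz, 90.6 MHz.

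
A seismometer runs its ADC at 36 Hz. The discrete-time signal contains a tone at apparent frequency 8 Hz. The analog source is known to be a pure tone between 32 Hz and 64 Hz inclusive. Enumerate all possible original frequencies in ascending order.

Frequencies that alias to 8 Hz are k·fs ± 8 Hz for integer k ≥ 0.
k=0: 8 Hz.
k=1: 28 Hz, 44 Hz.
k=2: 64 Hz, 80 Hz.
k=3: 100 Hz, 116 Hz.
Within [32 Hz, 64 Hz]: 44 Hz, 64 Hz.

44 Hz, 64 Hz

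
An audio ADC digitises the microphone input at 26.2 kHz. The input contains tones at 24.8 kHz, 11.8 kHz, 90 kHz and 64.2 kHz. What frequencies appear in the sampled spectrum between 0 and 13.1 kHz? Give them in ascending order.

1.4 kHz, 11.4 kHz, 11.8 kHz

fs/2 = 13.1 kHz.
24.8 kHz > fs/2 = 13.1 kHz, folds to fs − 24.8 kHz = 1.4 kHz.
11.8 kHz ≤ fs/2 = 13.1 kHz, passes unchanged.
90 kHz mod fs = 11.4 kHz.
11.4 kHz ≤ fs/2 = 13.1 kHz, appears at 11.4 kHz.
64.2 kHz mod fs = 11.8 kHz.
11.8 kHz ≤ fs/2 = 13.1 kHz, appears at 11.8 kHz.
Distinct values: {1.4 kHz, 11.4 kHz, 11.8 kHz}.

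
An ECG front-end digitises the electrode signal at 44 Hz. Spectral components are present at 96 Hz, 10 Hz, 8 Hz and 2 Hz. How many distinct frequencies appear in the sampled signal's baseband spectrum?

3

fs/2 = 22 Hz.
96 Hz mod fs = 8 Hz.
8 Hz ≤ fs/2 = 22 Hz, appears at 8 Hz.
10 Hz ≤ fs/2 = 22 Hz, passes unchanged.
8 Hz ≤ fs/2 = 22 Hz, passes unchanged.
2 Hz ≤ fs/2 = 22 Hz, passes unchanged.
Distinct values: {2 Hz, 8 Hz, 10 Hz} → 3.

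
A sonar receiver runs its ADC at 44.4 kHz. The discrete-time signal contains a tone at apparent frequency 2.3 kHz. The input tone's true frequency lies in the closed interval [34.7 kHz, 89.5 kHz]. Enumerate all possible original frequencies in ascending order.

Frequencies that alias to 2.3 kHz are k·fs ± 2.3 kHz for integer k ≥ 0.
k=0: 2.3 kHz.
k=1: 42.1 kHz, 46.7 kHz.
k=2: 86.5 kHz, 91.1 kHz.
k=3: 130.9 kHz, 135.5 kHz.
Within [34.7 kHz, 89.5 kHz]: 42.1 kHz, 46.7 kHz, 86.5 kHz.

42.1 kHz, 46.7 kHz, 86.5 kHz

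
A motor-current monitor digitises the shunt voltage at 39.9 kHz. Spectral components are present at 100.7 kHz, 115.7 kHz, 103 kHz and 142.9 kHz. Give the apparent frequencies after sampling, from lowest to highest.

fs/2 = 19.95 kHz.
100.7 kHz mod fs = 20.9 kHz.
20.9 kHz > fs/2 = 19.95 kHz, folds to fs − 20.9 kHz = 19 kHz.
115.7 kHz mod fs = 35.9 kHz.
35.9 kHz > fs/2 = 19.95 kHz, folds to fs − 35.9 kHz = 4 kHz.
103 kHz mod fs = 23.2 kHz.
23.2 kHz > fs/2 = 19.95 kHz, folds to fs − 23.2 kHz = 16.7 kHz.
142.9 kHz mod fs = 23.2 kHz.
23.2 kHz > fs/2 = 19.95 kHz, folds to fs − 23.2 kHz = 16.7 kHz.
Distinct values: {4 kHz, 16.7 kHz, 19 kHz}.

4 kHz, 16.7 kHz, 19 kHz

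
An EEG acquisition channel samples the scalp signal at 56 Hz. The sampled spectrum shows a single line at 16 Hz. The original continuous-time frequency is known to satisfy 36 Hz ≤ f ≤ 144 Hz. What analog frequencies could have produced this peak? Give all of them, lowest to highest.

Frequencies that alias to 16 Hz are k·fs ± 16 Hz for integer k ≥ 0.
k=0: 16 Hz.
k=1: 40 Hz, 72 Hz.
k=2: 96 Hz, 128 Hz.
k=3: 152 Hz, 184 Hz.
Within [36 Hz, 144 Hz]: 40 Hz, 72 Hz, 96 Hz, 128 Hz.

40 Hz, 72 Hz, 96 Hz, 128 Hz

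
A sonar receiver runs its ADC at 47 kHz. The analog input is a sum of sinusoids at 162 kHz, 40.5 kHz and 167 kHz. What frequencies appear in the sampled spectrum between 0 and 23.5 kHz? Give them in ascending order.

6.5 kHz, 21 kHz

fs/2 = 23.5 kHz.
162 kHz mod fs = 21 kHz.
21 kHz ≤ fs/2 = 23.5 kHz, appears at 21 kHz.
40.5 kHz > fs/2 = 23.5 kHz, folds to fs − 40.5 kHz = 6.5 kHz.
167 kHz mod fs = 26 kHz.
26 kHz > fs/2 = 23.5 kHz, folds to fs − 26 kHz = 21 kHz.
Distinct values: {6.5 kHz, 21 kHz}.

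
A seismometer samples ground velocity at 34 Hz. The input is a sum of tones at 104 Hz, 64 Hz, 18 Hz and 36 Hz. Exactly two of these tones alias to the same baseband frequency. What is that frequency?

fs/2 = 17 Hz.
104 Hz mod fs = 2 Hz.
2 Hz ≤ fs/2 = 17 Hz, appears at 2 Hz.
64 Hz mod fs = 30 Hz.
30 Hz > fs/2 = 17 Hz, folds to fs − 30 Hz = 4 Hz.
18 Hz > fs/2 = 17 Hz, folds to fs − 18 Hz = 16 Hz.
36 Hz mod fs = 2 Hz.
2 Hz ≤ fs/2 = 17 Hz, appears at 2 Hz.
36 Hz and 104 Hz both map to 2 Hz.

2 Hz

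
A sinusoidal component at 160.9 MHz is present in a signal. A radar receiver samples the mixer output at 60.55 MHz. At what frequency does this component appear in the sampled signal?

20.75 MHz

160.9 MHz mod fs = 39.8 MHz.
39.8 MHz > fs/2 = 30.275 MHz, folds to fs − 39.8 MHz = 20.75 MHz.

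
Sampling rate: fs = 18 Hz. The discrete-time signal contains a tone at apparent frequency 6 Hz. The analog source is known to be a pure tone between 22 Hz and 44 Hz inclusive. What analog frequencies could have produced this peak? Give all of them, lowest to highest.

Frequencies that alias to 6 Hz are k·fs ± 6 Hz for integer k ≥ 0.
k=0: 6 Hz.
k=1: 12 Hz, 24 Hz.
k=2: 30 Hz, 42 Hz.
k=3: 48 Hz, 60 Hz.
Within [22 Hz, 44 Hz]: 24 Hz, 30 Hz, 42 Hz.

24 Hz, 30 Hz, 42 Hz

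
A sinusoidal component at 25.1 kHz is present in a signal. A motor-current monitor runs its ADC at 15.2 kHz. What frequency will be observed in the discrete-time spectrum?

25.1 kHz mod fs = 9.9 kHz.
9.9 kHz > fs/2 = 7.6 kHz, folds to fs − 9.9 kHz = 5.3 kHz.

5.3 kHz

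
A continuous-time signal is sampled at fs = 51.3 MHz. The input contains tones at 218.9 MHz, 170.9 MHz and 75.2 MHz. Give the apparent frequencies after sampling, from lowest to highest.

fs/2 = 25.65 MHz.
218.9 MHz mod fs = 13.7 MHz.
13.7 MHz ≤ fs/2 = 25.65 MHz, appears at 13.7 MHz.
170.9 MHz mod fs = 17 MHz.
17 MHz ≤ fs/2 = 25.65 MHz, appears at 17 MHz.
75.2 MHz mod fs = 23.9 MHz.
23.9 MHz ≤ fs/2 = 25.65 MHz, appears at 23.9 MHz.
Distinct values: {13.7 MHz, 17 MHz, 23.9 MHz}.

13.7 MHz, 17 MHz, 23.9 MHz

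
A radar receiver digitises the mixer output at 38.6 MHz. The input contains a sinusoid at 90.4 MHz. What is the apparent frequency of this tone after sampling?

90.4 MHz mod fs = 13.2 MHz.
13.2 MHz ≤ fs/2 = 19.3 MHz, appears at 13.2 MHz.

13.2 MHz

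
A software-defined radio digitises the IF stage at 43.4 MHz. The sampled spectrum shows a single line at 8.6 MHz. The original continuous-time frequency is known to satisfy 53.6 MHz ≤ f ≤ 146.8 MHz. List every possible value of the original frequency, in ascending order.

78.2 MHz, 95.4 MHz, 121.6 MHz, 138.8 MHz

Frequencies that alias to 8.6 MHz are k·fs ± 8.6 MHz for integer k ≥ 0.
k=0: 8.6 MHz.
k=1: 34.8 MHz, 52 MHz.
k=2: 78.2 MHz, 95.4 MHz.
k=3: 121.6 MHz, 138.8 MHz.
k=4: 165 MHz, 182.2 MHz.
Within [53.6 MHz, 146.8 MHz]: 78.2 MHz, 95.4 MHz, 121.6 MHz, 138.8 MHz.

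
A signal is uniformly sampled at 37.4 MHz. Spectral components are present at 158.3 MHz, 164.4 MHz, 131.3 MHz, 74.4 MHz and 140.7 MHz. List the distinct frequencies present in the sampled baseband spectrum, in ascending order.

0.4 MHz, 8.7 MHz, 8.9 MHz, 14.8 MHz, 18.3 MHz

fs/2 = 18.7 MHz.
158.3 MHz mod fs = 8.7 MHz.
8.7 MHz ≤ fs/2 = 18.7 MHz, appears at 8.7 MHz.
164.4 MHz mod fs = 14.8 MHz.
14.8 MHz ≤ fs/2 = 18.7 MHz, appears at 14.8 MHz.
131.3 MHz mod fs = 19.1 MHz.
19.1 MHz > fs/2 = 18.7 MHz, folds to fs − 19.1 MHz = 18.3 MHz.
74.4 MHz mod fs = 37 MHz.
37 MHz > fs/2 = 18.7 MHz, folds to fs − 37 MHz = 0.4 MHz.
140.7 MHz mod fs = 28.5 MHz.
28.5 MHz > fs/2 = 18.7 MHz, folds to fs − 28.5 MHz = 8.9 MHz.
Distinct values: {0.4 MHz, 8.7 MHz, 8.9 MHz, 14.8 MHz, 18.3 MHz}.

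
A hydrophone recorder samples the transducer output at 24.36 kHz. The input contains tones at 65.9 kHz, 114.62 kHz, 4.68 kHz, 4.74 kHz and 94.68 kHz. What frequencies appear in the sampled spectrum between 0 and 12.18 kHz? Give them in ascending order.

2.76 kHz, 4.68 kHz, 4.74 kHz, 7.18 kHz

fs/2 = 12.18 kHz.
65.9 kHz mod fs = 17.18 kHz.
17.18 kHz > fs/2 = 12.18 kHz, folds to fs − 17.18 kHz = 7.18 kHz.
114.62 kHz mod fs = 17.18 kHz.
17.18 kHz > fs/2 = 12.18 kHz, folds to fs − 17.18 kHz = 7.18 kHz.
4.68 kHz ≤ fs/2 = 12.18 kHz, passes unchanged.
4.74 kHz ≤ fs/2 = 12.18 kHz, passes unchanged.
94.68 kHz mod fs = 21.6 kHz.
21.6 kHz > fs/2 = 12.18 kHz, folds to fs − 21.6 kHz = 2.76 kHz.
Distinct values: {2.76 kHz, 4.68 kHz, 4.74 kHz, 7.18 kHz}.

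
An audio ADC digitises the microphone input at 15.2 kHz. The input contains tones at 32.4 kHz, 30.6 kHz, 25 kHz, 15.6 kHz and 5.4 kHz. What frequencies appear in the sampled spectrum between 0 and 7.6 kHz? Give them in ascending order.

0.2 kHz, 0.4 kHz, 2 kHz, 5.4 kHz

fs/2 = 7.6 kHz.
32.4 kHz mod fs = 2 kHz.
2 kHz ≤ fs/2 = 7.6 kHz, appears at 2 kHz.
30.6 kHz mod fs = 0.2 kHz.
0.2 kHz ≤ fs/2 = 7.6 kHz, appears at 0.2 kHz.
25 kHz mod fs = 9.8 kHz.
9.8 kHz > fs/2 = 7.6 kHz, folds to fs − 9.8 kHz = 5.4 kHz.
15.6 kHz mod fs = 0.4 kHz.
0.4 kHz ≤ fs/2 = 7.6 kHz, appears at 0.4 kHz.
5.4 kHz ≤ fs/2 = 7.6 kHz, passes unchanged.
Distinct values: {0.2 kHz, 0.4 kHz, 2 kHz, 5.4 kHz}.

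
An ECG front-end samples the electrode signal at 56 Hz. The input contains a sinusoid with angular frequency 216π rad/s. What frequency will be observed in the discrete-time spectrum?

4 Hz

ω = 216π rad/s → f = ω/(2π) = 108 Hz.
108 Hz mod fs = 52 Hz.
52 Hz > fs/2 = 28 Hz, folds to fs − 52 Hz = 4 Hz.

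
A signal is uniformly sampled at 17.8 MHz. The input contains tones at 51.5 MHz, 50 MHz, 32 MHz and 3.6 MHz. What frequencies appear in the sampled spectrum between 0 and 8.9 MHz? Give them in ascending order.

1.9 MHz, 3.4 MHz, 3.6 MHz

fs/2 = 8.9 MHz.
51.5 MHz mod fs = 15.9 MHz.
15.9 MHz > fs/2 = 8.9 MHz, folds to fs − 15.9 MHz = 1.9 MHz.
50 MHz mod fs = 14.4 MHz.
14.4 MHz > fs/2 = 8.9 MHz, folds to fs − 14.4 MHz = 3.4 MHz.
32 MHz mod fs = 14.2 MHz.
14.2 MHz > fs/2 = 8.9 MHz, folds to fs − 14.2 MHz = 3.6 MHz.
3.6 MHz ≤ fs/2 = 8.9 MHz, passes unchanged.
Distinct values: {1.9 MHz, 3.4 MHz, 3.6 MHz}.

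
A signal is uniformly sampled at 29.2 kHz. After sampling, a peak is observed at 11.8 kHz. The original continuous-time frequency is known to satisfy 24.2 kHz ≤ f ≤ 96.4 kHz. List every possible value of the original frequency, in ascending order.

Frequencies that alias to 11.8 kHz are k·fs ± 11.8 kHz for integer k ≥ 0.
k=0: 11.8 kHz.
k=1: 17.4 kHz, 41 kHz.
k=2: 46.6 kHz, 70.2 kHz.
k=3: 75.8 kHz, 99.4 kHz.
k=4: 105 kHz, 128.6 kHz.
Within [24.2 kHz, 96.4 kHz]: 41 kHz, 46.6 kHz, 70.2 kHz, 75.8 kHz.

41 kHz, 46.6 kHz, 70.2 kHz, 75.8 kHz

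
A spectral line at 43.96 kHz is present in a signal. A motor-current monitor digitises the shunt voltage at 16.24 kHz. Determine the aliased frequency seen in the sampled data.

43.96 kHz mod fs = 11.48 kHz.
11.48 kHz > fs/2 = 8.12 kHz, folds to fs − 11.48 kHz = 4.76 kHz.

4.76 kHz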